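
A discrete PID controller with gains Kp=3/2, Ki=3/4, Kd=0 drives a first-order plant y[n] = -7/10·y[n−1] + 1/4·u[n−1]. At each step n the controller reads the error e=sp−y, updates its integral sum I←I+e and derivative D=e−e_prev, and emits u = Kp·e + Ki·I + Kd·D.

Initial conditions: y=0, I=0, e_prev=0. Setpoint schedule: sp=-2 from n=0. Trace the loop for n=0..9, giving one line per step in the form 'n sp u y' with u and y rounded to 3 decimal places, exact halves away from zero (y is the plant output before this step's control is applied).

0 -2 -4.500 0.000
1 -2 -3.469 -1.125
2 -2 -6.477 -0.080
3 -2 -4.579 -1.563
4 -2 -8.311 -0.050
5 -2 -5.291 -2.043
6 -2 -10.095 0.107
7 -2 -5.587 -2.599
8 -2 -11.936 0.422
9 -2 -5.423 -3.280

(exact arithmetic carried between steps; '≈' marks a value shown rounded to 6 d.p. or computed from one; I and e_prev carry over from the previous line; the table rounds u and y to 3 d.p., halves away from zero)
n=0: y=0, sp=-2, e=sp−y=-2; I=-2, D=e−e_prev=-2; u=3/2·(-2)+3/4·(-2)+0·(-2)=-4.5; next y=-7/10·0+1/4·(-4.5)=-1.125
n=1: y=-1.125, sp=-2, e=sp−y=-0.875; I=-2.875, D=e−e_prev=1.125; u=3/2·(-0.875)+3/4·(-2.875)+0·1.125=-3.46875; next y=-7/10·(-1.125)+1/4·(-3.46875)≈-0.079688
n=2: y≈-0.079688, sp=-2, e=sp−y≈-1.920313; I≈-4.795313, D=e−e_prev≈-1.045313; u=3/2·(-1.920313)+3/4·(-4.795313)+0·(-1.045313)≈-6.476953; next y=-7/10·(-0.079688)+1/4·(-6.476953)≈-1.563457
n=3: y≈-1.563457, sp=-2, e=sp−y≈-0.436543; I≈-5.231855, D=e−e_prev≈1.483770; u=3/2·(-0.436543)+3/4·(-5.231855)+0·1.483770≈-4.578706; next y=-7/10·(-1.563457)+1/4·(-4.578706)≈-0.050257
n=4: y≈-0.050257, sp=-2, e=sp−y≈-1.949743; I≈-7.181599, D=e−e_prev≈-1.513200; u=3/2·(-1.949743)+3/4·(-7.181599)+0·(-1.513200)≈-8.310814; next y=-7/10·(-0.050257)+1/4·(-8.310814)≈-2.042524
n=5: y≈-2.042524, sp=-2, e=sp−y≈0.042524; I≈-7.139075, D=e−e_prev≈1.992267; u=3/2·0.042524+3/4·(-7.139075)+0·1.992267≈-5.290520; next y=-7/10·(-2.042524)+1/4·(-5.290520)≈0.107137
n=6: y≈0.107137, sp=-2, e=sp−y≈-2.107137; I≈-9.246212, D=e−e_prev≈-2.149661; u=3/2·(-2.107137)+3/4·(-9.246212)+0·(-2.149661)≈-10.095364; next y=-7/10·0.107137+1/4·(-10.095364)≈-2.598837
n=7: y≈-2.598837, sp=-2, e=sp−y≈0.598837; I≈-8.647375, D=e−e_prev≈2.705973; u=3/2·0.598837+3/4·(-8.647375)+0·2.705973≈-5.587276; next y=-7/10·(-2.598837)+1/4·(-5.587276)≈0.422367
n=8: y≈0.422367, sp=-2, e=sp−y≈-2.422367; I≈-11.069742, D=e−e_prev≈-3.021203; u=3/2·(-2.422367)+3/4·(-11.069742)+0·(-3.021203)≈-11.935856; next y=-7/10·0.422367+1/4·(-11.935856)≈-3.279621
n=9: y≈-3.279621, sp=-2, e=sp−y≈1.279621; I≈-9.790121, D=e−e_prev≈3.701987; u=3/2·1.279621+3/4·(-9.790121)+0·3.701987≈-5.423160; next y=-7/10·(-3.279621)+1/4·(-5.423160)≈0.939944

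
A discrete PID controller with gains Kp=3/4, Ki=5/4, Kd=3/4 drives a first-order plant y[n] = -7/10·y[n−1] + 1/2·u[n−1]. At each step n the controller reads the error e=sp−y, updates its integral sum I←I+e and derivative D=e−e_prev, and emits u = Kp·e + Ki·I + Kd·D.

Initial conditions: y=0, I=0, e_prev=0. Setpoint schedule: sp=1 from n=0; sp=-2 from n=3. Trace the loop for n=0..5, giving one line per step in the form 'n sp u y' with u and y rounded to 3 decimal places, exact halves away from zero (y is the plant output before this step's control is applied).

(exact arithmetic carried between steps; '≈' marks a value shown rounded to 6 d.p. or computed from one; I and e_prev carry over from the previous line; the table rounds u and y to 3 d.p., halves away from zero)
n=0: y=0, sp=1, e=sp−y=1; I=1, D=e−e_prev=1; u=3/4·1+5/4·1+3/4·1=2.75; next y=-7/10·0+1/2·2.75=1.375
n=1: y=1.375, sp=1, e=sp−y=-0.375; I=0.625, D=e−e_prev=-1.375; u=3/4·(-0.375)+5/4·0.625+3/4·(-1.375)=-0.53125; next y=-7/10·1.375+1/2·(-0.53125)=-1.228125
n=2: y=-1.228125, sp=1, e=sp−y=2.228125; I=2.853125, D=e−e_prev=2.603125; u=3/4·2.228125+5/4·2.853125+3/4·2.603125≈7.189844; next y=-7/10·(-1.228125)+1/2·7.189844≈4.454609
n=3: y≈4.454609, sp=-2, e=sp−y≈-6.454609; I≈-3.601484, D=e−e_prev≈-8.682734; u=3/4·(-6.454609)+5/4·(-3.601484)+3/4·(-8.682734)≈-15.854863; next y=-7/10·4.454609+1/2·(-15.854863)≈-11.045658
n=4: y≈-11.045658, sp=-2, e=sp−y≈9.045658; I≈5.444174, D=e−e_prev≈15.500268; u=3/4·9.045658+5/4·5.444174+3/4·15.500268≈25.214662; next y=-7/10·(-11.045658)+1/2·25.214662≈20.339292
n=5: y≈20.339292, sp=-2, e=sp−y≈-22.339292; I≈-16.895118, D=e−e_prev≈-31.384950; u=3/4·(-22.339292)+5/4·(-16.895118)+3/4·(-31.384950)≈-61.412078; next y=-7/10·20.339292+1/2·(-61.412078)≈-44.943543

0 1 2.750 0.000
1 1 -0.531 1.375
2 1 7.190 -1.228
3 -2 -15.855 4.455
4 -2 25.215 -11.046
5 -2 -61.412 20.339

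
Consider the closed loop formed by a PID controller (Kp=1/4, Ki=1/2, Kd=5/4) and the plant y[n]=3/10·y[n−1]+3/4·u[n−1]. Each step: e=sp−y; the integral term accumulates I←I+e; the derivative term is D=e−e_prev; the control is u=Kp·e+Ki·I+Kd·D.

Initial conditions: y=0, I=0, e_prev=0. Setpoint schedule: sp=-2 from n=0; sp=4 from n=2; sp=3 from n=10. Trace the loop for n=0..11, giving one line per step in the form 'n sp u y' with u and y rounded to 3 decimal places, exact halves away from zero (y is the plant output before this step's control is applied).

0 -2 -4.000 0.000
1 -2 3.500 -3.000
2 4 2.800 1.725
3 4 0.559 2.618
4 4 5.192 1.204
5 4 -1.279 4.255
6 4 10.283 0.318
7 4 -7.778 7.807
8 4 22.278 -3.491
9 4 -26.404 15.661
10 3 51.237 -15.104
11 3 -74.919 33.896

(exact arithmetic carried between steps; '≈' marks a value shown rounded to 6 d.p. or computed from one; I and e_prev carry over from the previous line; the table rounds u and y to 3 d.p., halves away from zero)
n=0: y=0, sp=-2, e=sp−y=-2; I=-2, D=e−e_prev=-2; u=1/4·(-2)+1/2·(-2)+5/4·(-2)=-4; next y=3/10·0+3/4·(-4)=-3
n=1: y=-3, sp=-2, e=sp−y=1; I=-1, D=e−e_prev=3; u=1/4·1+1/2·(-1)+5/4·3=3.5; next y=3/10·(-3)+3/4·3.5=1.725
n=2: y=1.725, sp=4, e=sp−y=2.275; I=1.275, D=e−e_prev=1.275; u=1/4·2.275+1/2·1.275+5/4·1.275=2.8; next y=3/10·1.725+3/4·2.8=2.6175
n=3: y=2.6175, sp=4, e=sp−y=1.3825; I=2.6575, D=e−e_prev=-0.8925; u=1/4·1.3825+1/2·2.6575+5/4·(-0.8925)=0.55875; next y=3/10·2.6175+3/4·0.55875≈1.204313
n=4: y≈1.204313, sp=4, e=sp−y≈2.795688; I≈5.453188, D=e−e_prev≈1.413188; u=1/4·2.795688+1/2·5.453188+5/4·1.413188≈5.192; next y=3/10·1.204313+3/4·5.192≈4.255294
n=5: y≈4.255294, sp=4, e=sp−y≈-0.255294; I≈5.197894, D=e−e_prev≈-3.050981; u=1/4·(-0.255294)+1/2·5.197894+5/4·(-3.050981)≈-1.278603; next y=3/10·4.255294+3/4·(-1.278603)≈0.317636
n=6: y≈0.317636, sp=4, e=sp−y≈3.682364; I≈8.880258, D=e−e_prev≈3.937658; u=1/4·3.682364+1/2·8.880258+5/4·3.937658≈10.282793; next y=3/10·0.317636+3/4·10.282793≈7.807385
n=7: y≈7.807385, sp=4, e=sp−y≈-3.807385; I≈5.072873, D=e−e_prev≈-7.489749; u=1/4·(-3.807385)+1/2·5.072873+5/4·(-7.489749)≈-7.777597; next y=3/10·7.807385+3/4·(-7.777597)≈-3.490982
n=8: y≈-3.490982, sp=4, e=sp−y≈7.490982; I≈12.563855, D=e−e_prev≈11.298367; u=1/4·7.490982+1/2·12.563855+5/4·11.298367≈22.277632; next y=3/10·(-3.490982)+3/4·22.277632≈15.660929
n=9: y≈15.660929, sp=4, e=sp−y≈-11.660929; I≈0.902926, D=e−e_prev≈-19.151911; u=1/4·(-11.660929)+1/2·0.902926+5/4·(-19.151911)≈-26.403658; next y=3/10·15.660929+3/4·(-26.403658)≈-15.104465
n=10: y≈-15.104465, sp=3, e=sp−y≈18.104465; I≈19.007390, D=e−e_prev≈29.765394; u=1/4·18.104465+1/2·19.007390+5/4·29.765394≈51.236554; next y=3/10·(-15.104465)+3/4·51.236554≈33.896076
n=11: y≈33.896076, sp=3, e=sp−y≈-30.896076; I≈-11.888685, D=e−e_prev≈-49.000541; u=1/4·(-30.896076)+1/2·(-11.888685)+5/4·(-49.000541)≈-74.919038; next y=3/10·33.896076+3/4·(-74.919038)≈-46.020456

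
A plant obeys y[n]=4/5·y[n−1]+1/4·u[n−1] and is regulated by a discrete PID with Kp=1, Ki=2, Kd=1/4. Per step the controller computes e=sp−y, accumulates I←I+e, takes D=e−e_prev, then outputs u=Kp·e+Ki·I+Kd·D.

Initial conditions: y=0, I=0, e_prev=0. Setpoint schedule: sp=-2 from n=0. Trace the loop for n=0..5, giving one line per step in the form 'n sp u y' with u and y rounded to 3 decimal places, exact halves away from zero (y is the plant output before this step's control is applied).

0 -2 -6.500 0.000
1 -2 -4.719 -1.625
2 -2 -3.097 -2.480
3 -2 -1.447 -2.758
4 -2 -0.617 -2.568
5 -2 -0.601 -2.209

(exact arithmetic carried between steps; '≈' marks a value shown rounded to 6 d.p. or computed from one; I and e_prev carry over from the previous line; the table rounds u and y to 3 d.p., halves away from zero)
n=0: y=0, sp=-2, e=sp−y=-2; I=-2, D=e−e_prev=-2; u=1·(-2)+2·(-2)+1/4·(-2)=-6.5; next y=4/5·0+1/4·(-6.5)=-1.625
n=1: y=-1.625, sp=-2, e=sp−y=-0.375; I=-2.375, D=e−e_prev=1.625; u=1·(-0.375)+2·(-2.375)+1/4·1.625=-4.71875; next y=4/5·(-1.625)+1/4·(-4.71875)≈-2.479688
n=2: y≈-2.479688, sp=-2, e=sp−y≈0.479688; I≈-1.895313, D=e−e_prev≈0.854688; u=1·0.479688+2·(-1.895313)+1/4·0.854688≈-3.097266; next y=4/5·(-2.479688)+1/4·(-3.097266)≈-2.758066
n=3: y≈-2.758066, sp=-2, e=sp−y≈0.758066; I≈-1.137246, D=e−e_prev≈0.278379; u=1·0.758066+2·(-1.137246)+1/4·0.278379≈-1.446831; next y=4/5·(-2.758066)+1/4·(-1.446831)≈-2.568161
n=4: y≈-2.568161, sp=-2, e=sp−y≈0.568161; I≈-0.569085, D=e−e_prev≈-0.189906; u=1·0.568161+2·(-0.569085)+1/4·(-0.189906)≈-0.617486; next y=4/5·(-2.568161)+1/4·(-0.617486)≈-2.208900
n=5: y≈-2.208900, sp=-2, e=sp−y≈0.208900; I≈-0.360185, D=e−e_prev≈-0.359261; u=1·0.208900+2·(-0.360185)+1/4·(-0.359261)≈-0.601285; next y=4/5·(-2.208900)+1/4·(-0.601285)≈-1.917441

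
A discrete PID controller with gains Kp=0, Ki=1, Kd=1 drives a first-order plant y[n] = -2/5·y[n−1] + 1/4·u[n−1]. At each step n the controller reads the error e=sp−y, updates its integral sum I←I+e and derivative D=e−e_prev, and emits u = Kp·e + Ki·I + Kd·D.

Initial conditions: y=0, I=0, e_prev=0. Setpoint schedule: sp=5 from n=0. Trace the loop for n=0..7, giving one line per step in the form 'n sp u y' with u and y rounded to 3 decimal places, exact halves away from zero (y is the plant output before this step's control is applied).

(exact arithmetic carried between steps; '≈' marks a value shown rounded to 6 d.p. or computed from one; I and e_prev carry over from the previous line; the table rounds u and y to 3 d.p., halves away from zero)
n=0: y=0, sp=5, e=sp−y=5; I=5, D=e−e_prev=5; u=0·5+1·5+1·5=10; next y=-2/5·0+1/4·10=2.5
n=1: y=2.5, sp=5, e=sp−y=2.5; I=7.5, D=e−e_prev=-2.5; u=0·2.5+1·7.5+1·(-2.5)=5; next y=-2/5·2.5+1/4·5=0.25
n=2: y=0.25, sp=5, e=sp−y=4.75; I=12.25, D=e−e_prev=2.25; u=0·4.75+1·12.25+1·2.25=14.5; next y=-2/5·0.25+1/4·14.5=3.525
n=3: y=3.525, sp=5, e=sp−y=1.475; I=13.725, D=e−e_prev=-3.275; u=0·1.475+1·13.725+1·(-3.275)=10.45; next y=-2/5·3.525+1/4·10.45=1.2025
n=4: y=1.2025, sp=5, e=sp−y=3.7975; I=17.5225, D=e−e_prev=2.3225; u=0·3.7975+1·17.5225+1·2.3225=19.845; next y=-2/5·1.2025+1/4·19.845=4.48025
n=5: y=4.48025, sp=5, e=sp−y=0.51975; I=18.04225, D=e−e_prev=-3.27775; u=0·0.51975+1·18.04225+1·(-3.27775)=14.7645; next y=-2/5·4.48025+1/4·14.7645=1.899025
n=6: y=1.899025, sp=5, e=sp−y=3.100975; I=21.143225, D=e−e_prev=2.581225; u=0·3.100975+1·21.143225+1·2.581225=23.72445; next y=-2/5·1.899025+1/4·23.72445≈5.171503
n=7: y≈5.171503, sp=5, e=sp−y≈-0.171503; I≈20.971723, D=e−e_prev≈-3.272478; u=0·(-0.171503)+1·20.971723+1·(-3.272478)≈17.699245; next y=-2/5·5.171503+1/4·17.699245≈2.356210

0 5 10.000 0.000
1 5 5.000 2.500
2 5 14.500 0.250
3 5 10.450 3.525
4 5 19.845 1.203
5 5 14.765 4.480
6 5 23.724 1.899
7 5 17.699 5.172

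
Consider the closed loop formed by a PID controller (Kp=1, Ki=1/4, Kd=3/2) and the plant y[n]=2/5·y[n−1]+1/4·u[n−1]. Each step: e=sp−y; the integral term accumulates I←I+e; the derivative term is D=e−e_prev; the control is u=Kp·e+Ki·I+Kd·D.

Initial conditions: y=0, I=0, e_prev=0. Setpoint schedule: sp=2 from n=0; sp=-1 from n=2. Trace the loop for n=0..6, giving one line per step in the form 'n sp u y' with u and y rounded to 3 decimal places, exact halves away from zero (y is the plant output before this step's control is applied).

0 2 5.500 0.000
1 2 -0.781 1.375
2 -1 -4.007 0.355
3 -1 1.964 -0.860
4 -1 -2.662 0.147
5 -1 0.634 -0.607
6 -1 -2.031 -0.084

(exact arithmetic carried between steps; '≈' marks a value shown rounded to 6 d.p. or computed from one; I and e_prev carry over from the previous line; the table rounds u and y to 3 d.p., halves away from zero)
n=0: y=0, sp=2, e=sp−y=2; I=2, D=e−e_prev=2; u=1·2+1/4·2+3/2·2=5.5; next y=2/5·0+1/4·5.5=1.375
n=1: y=1.375, sp=2, e=sp−y=0.625; I=2.625, D=e−e_prev=-1.375; u=1·0.625+1/4·2.625+3/2·(-1.375)=-0.78125; next y=2/5·1.375+1/4·(-0.78125)≈0.354688
n=2: y≈0.354688, sp=-1, e=sp−y≈-1.354688; I≈1.270313, D=e−e_prev≈-1.979688; u=1·(-1.354688)+1/4·1.270313+3/2·(-1.979688)≈-4.006641; next y=2/5·0.354688+1/4·(-4.006641)≈-0.859785
n=3: y≈-0.859785, sp=-1, e=sp−y≈-0.140215; I≈1.130098, D=e−e_prev≈1.214473; u=1·(-0.140215)+1/4·1.130098+3/2·1.214473≈1.964019; next y=2/5·(-0.859785)+1/4·1.964019≈0.147091
n=4: y≈0.147091, sp=-1, e=sp−y≈-1.147091; I≈-0.016993, D=e−e_prev≈-1.006876; u=1·(-1.147091)+1/4·(-0.016993)+3/2·(-1.006876)≈-2.661652; next y=2/5·0.147091+1/4·(-2.661652)≈-0.606577
n=5: y≈-0.606577, sp=-1, e=sp−y≈-0.393423; I≈-0.410416, D=e−e_prev≈0.753667; u=1·(-0.393423)+1/4·(-0.410416)+3/2·0.753667≈0.634474; next y=2/5·(-0.606577)+1/4·0.634474≈-0.084012
n=6: y≈-0.084012, sp=-1, e=sp−y≈-0.915988; I≈-1.326404, D=e−e_prev≈-0.522565; u=1·(-0.915988)+1/4·(-1.326404)+3/2·(-0.522565)≈-2.031436; next y=2/5·(-0.084012)+1/4·(-2.031436)≈-0.541464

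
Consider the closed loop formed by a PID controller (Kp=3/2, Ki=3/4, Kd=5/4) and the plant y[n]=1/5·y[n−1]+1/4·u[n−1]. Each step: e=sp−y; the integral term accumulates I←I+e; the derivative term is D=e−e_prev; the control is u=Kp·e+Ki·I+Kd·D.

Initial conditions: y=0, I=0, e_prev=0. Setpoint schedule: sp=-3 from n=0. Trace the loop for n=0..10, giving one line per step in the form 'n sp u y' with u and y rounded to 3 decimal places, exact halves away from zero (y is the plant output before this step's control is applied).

0 -3 -10.500 0.000
1 -3 0.188 -2.625
2 -3 -10.889 -0.478
3 -3 -1.908 -2.818
4 -3 -11.190 -1.041
5 -3 -3.560 -3.006
6 -3 -11.313 -1.491
7 -3 -4.828 -3.126
8 -3 -11.307 -1.832
9 -3 -5.802 -3.193
10 -3 -11.222 -2.089

(exact arithmetic carried between steps; '≈' marks a value shown rounded to 6 d.p. or computed from one; I and e_prev carry over from the previous line; the table rounds u and y to 3 d.p., halves away from zero)
n=0: y=0, sp=-3, e=sp−y=-3; I=-3, D=e−e_prev=-3; u=3/2·(-3)+3/4·(-3)+5/4·(-3)=-10.5; next y=1/5·0+1/4·(-10.5)=-2.625
n=1: y=-2.625, sp=-3, e=sp−y=-0.375; I=-3.375, D=e−e_prev=2.625; u=3/2·(-0.375)+3/4·(-3.375)+5/4·2.625=0.1875; next y=1/5·(-2.625)+1/4·0.1875=-0.478125
n=2: y=-0.478125, sp=-3, e=sp−y=-2.521875; I=-5.896875, D=e−e_prev=-2.146875; u=3/2·(-2.521875)+3/4·(-5.896875)+5/4·(-2.146875)≈-10.889063; next y=1/5·(-0.478125)+1/4·(-10.889063)≈-2.817891
n=3: y≈-2.817891, sp=-3, e=sp−y≈-0.182109; I≈-6.078984, D=e−e_prev≈2.339766; u=3/2·(-0.182109)+3/4·(-6.078984)+5/4·2.339766≈-1.907695; next y=1/5·(-2.817891)+1/4·(-1.907695)≈-1.040502
n=4: y≈-1.040502, sp=-3, e=sp−y≈-1.959498; I≈-8.038482, D=e−e_prev≈-1.777389; u=3/2·(-1.959498)+3/4·(-8.038482)+5/4·(-1.777389)≈-11.189845; next y=1/5·(-1.040502)+1/4·(-11.189845)≈-3.005562
n=5: y≈-3.005562, sp=-3, e=sp−y≈0.005562; I≈-8.032921, D=e−e_prev≈1.965060; u=3/2·0.005562+3/4·(-8.032921)+5/4·1.965060≈-3.560024; next y=1/5·(-3.005562)+1/4·(-3.560024)≈-1.491118
n=6: y≈-1.491118, sp=-3, e=sp−y≈-1.508882; I≈-9.541803, D=e−e_prev≈-1.514443; u=3/2·(-1.508882)+3/4·(-9.541803)+5/4·(-1.514443)≈-11.312729; next y=1/5·(-1.491118)+1/4·(-11.312729)≈-3.126406
n=7: y≈-3.126406, sp=-3, e=sp−y≈0.126406; I≈-9.415397, D=e−e_prev≈1.635288; u=3/2·0.126406+3/4·(-9.415397)+5/4·1.635288≈-4.827829; next y=1/5·(-3.126406)+1/4·(-4.827829)≈-1.832239
n=8: y≈-1.832239, sp=-3, e=sp−y≈-1.167761; I≈-10.583158, D=e−e_prev≈-1.294167; u=3/2·(-1.167761)+3/4·(-10.583158)+5/4·(-1.294167)≈-11.306720; next y=1/5·(-1.832239)+1/4·(-11.306720)≈-3.193128
n=9: y≈-3.193128, sp=-3, e=sp−y≈0.193128; I≈-10.390031, D=e−e_prev≈1.360889; u=3/2·0.193128+3/4·(-10.390031)+5/4·1.360889≈-5.801720; next y=1/5·(-3.193128)+1/4·(-5.801720)≈-2.089055
n=10: y≈-2.089055, sp=-3, e=sp−y≈-0.910945; I≈-11.300975, D=e−e_prev≈-1.104072; u=3/2·(-0.910945)+3/4·(-11.300975)+5/4·(-1.104072)≈-11.222238; next y=1/5·(-2.089055)+1/4·(-11.222238)≈-3.223371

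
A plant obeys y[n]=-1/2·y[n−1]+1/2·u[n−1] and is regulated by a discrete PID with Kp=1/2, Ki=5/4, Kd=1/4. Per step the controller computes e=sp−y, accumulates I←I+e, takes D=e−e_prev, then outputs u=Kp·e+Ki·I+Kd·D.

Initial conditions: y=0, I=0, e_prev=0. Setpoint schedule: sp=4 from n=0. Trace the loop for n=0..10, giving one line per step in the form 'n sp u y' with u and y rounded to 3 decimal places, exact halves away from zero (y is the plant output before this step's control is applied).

(exact arithmetic carried between steps; '≈' marks a value shown rounded to 6 d.p. or computed from one; I and e_prev carry over from the previous line; the table rounds u and y to 3 d.p., halves away from zero)
n=0: y=0, sp=4, e=sp−y=4; I=4, D=e−e_prev=4; u=1/2·4+5/4·4+1/4·4=8; next y=-1/2·0+1/2·8=4
n=1: y=4, sp=4, e=sp−y=0; I=4, D=e−e_prev=-4; u=1/2·0+5/4·4+1/4·(-4)=4; next y=-1/2·4+1/2·4=0
n=2: y=0, sp=4, e=sp−y=4; I=8, D=e−e_prev=4; u=1/2·4+5/4·8+1/4·4=13; next y=-1/2·0+1/2·13=6.5
n=3: y=6.5, sp=4, e=sp−y=-2.5; I=5.5, D=e−e_prev=-6.5; u=1/2·(-2.5)+5/4·5.5+1/4·(-6.5)=4; next y=-1/2·6.5+1/2·4=-1.25
n=4: y=-1.25, sp=4, e=sp−y=5.25; I=10.75, D=e−e_prev=7.75; u=1/2·5.25+5/4·10.75+1/4·7.75=18; next y=-1/2·(-1.25)+1/2·18=9.625
n=5: y=9.625, sp=4, e=sp−y=-5.625; I=5.125, D=e−e_prev=-10.875; u=1/2·(-5.625)+5/4·5.125+1/4·(-10.875)=0.875; next y=-1/2·9.625+1/2·0.875=-4.375
n=6: y=-4.375, sp=4, e=sp−y=8.375; I=13.5, D=e−e_prev=14; u=1/2·8.375+5/4·13.5+1/4·14=24.5625; next y=-1/2·(-4.375)+1/2·24.5625=14.46875
n=7: y=14.46875, sp=4, e=sp−y=-10.46875; I=3.03125, D=e−e_prev=-18.84375; u=1/2·(-10.46875)+5/4·3.03125+1/4·(-18.84375)=-6.15625; next y=-1/2·14.46875+1/2·(-6.15625)=-10.3125
n=8: y=-10.3125, sp=4, e=sp−y=14.3125; I=17.34375, D=e−e_prev=24.78125; u=1/2·14.3125+5/4·17.34375+1/4·24.78125=35.03125; next y=-1/2·(-10.3125)+1/2·35.03125=22.671875
n=9: y=22.671875, sp=4, e=sp−y=-18.671875; I=-1.328125, D=e−e_prev=-32.984375; u=1/2·(-18.671875)+5/4·(-1.328125)+1/4·(-32.984375)≈-19.242188; next y=-1/2·22.671875+1/2·(-19.242188)≈-20.957031
n=10: y≈-20.957031, sp=4, e=sp−y≈24.957031; I≈23.628906, D=e−e_prev≈43.628906; u=1/2·24.957031+5/4·23.628906+1/4·43.628906≈52.921875; next y=-1/2·(-20.957031)+1/2·52.921875≈36.939453

0 4 8.000 0.000
1 4 4.000 4.000
2 4 13.000 0.000
3 4 4.000 6.500
4 4 18.000 -1.250
5 4 0.875 9.625
6 4 24.563 -4.375
7 4 -6.156 14.469
8 4 35.031 -10.313
9 4 -19.242 22.672
10 4 52.922 -20.957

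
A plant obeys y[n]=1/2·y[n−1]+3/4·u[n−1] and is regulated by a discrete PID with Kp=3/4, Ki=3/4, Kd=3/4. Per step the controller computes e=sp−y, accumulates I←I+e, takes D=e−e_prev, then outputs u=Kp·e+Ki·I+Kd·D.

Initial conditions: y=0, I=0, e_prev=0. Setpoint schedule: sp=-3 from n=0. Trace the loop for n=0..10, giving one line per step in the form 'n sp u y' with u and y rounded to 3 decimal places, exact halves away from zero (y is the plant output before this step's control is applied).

0 -3 -6.750 0.000
1 -3 4.641 -5.063
2 -3 -11.136 0.949
3 -3 10.271 -7.877
4 -3 -18.885 3.764
5 -3 20.876 -12.281
6 -3 -33.242 9.516
7 -3 40.521 -20.173
8 -3 -59.940 20.304
9 -3 76.931 -34.803
10 -3 -109.522 40.297

(exact arithmetic carried between steps; '≈' marks a value shown rounded to 6 d.p. or computed from one; I and e_prev carry over from the previous line; the table rounds u and y to 3 d.p., halves away from zero)
n=0: y=0, sp=-3, e=sp−y=-3; I=-3, D=e−e_prev=-3; u=3/4·(-3)+3/4·(-3)+3/4·(-3)=-6.75; next y=1/2·0+3/4·(-6.75)=-5.0625
n=1: y=-5.0625, sp=-3, e=sp−y=2.0625; I=-0.9375, D=e−e_prev=5.0625; u=3/4·2.0625+3/4·(-0.9375)+3/4·5.0625=4.640625; next y=1/2·(-5.0625)+3/4·4.640625≈0.949219
n=2: y≈0.949219, sp=-3, e=sp−y≈-3.949219; I≈-4.886719, D=e−e_prev≈-6.011719; u=3/4·(-3.949219)+3/4·(-4.886719)+3/4·(-6.011719)≈-11.135742; next y=1/2·0.949219+3/4·(-11.135742)≈-7.877197
n=3: y≈-7.877197, sp=-3, e=sp−y≈4.877197; I≈-0.009521, D=e−e_prev≈8.826416; u=3/4·4.877197+3/4·(-0.009521)+3/4·8.826416≈10.270569; next y=1/2·(-7.877197)+3/4·10.270569≈3.764328
n=4: y≈3.764328, sp=-3, e=sp−y≈-6.764328; I≈-6.773849, D=e−e_prev≈-11.641525; u=3/4·(-6.764328)+3/4·(-6.773849)+3/4·(-11.641525)≈-18.884777; next y=1/2·3.764328+3/4·(-18.884777)≈-12.281419
n=5: y≈-12.281419, sp=-3, e=sp−y≈9.281419; I≈2.507569, D=e−e_prev≈16.045747; u=3/4·9.281419+3/4·2.507569+3/4·16.045747≈20.876051; next y=1/2·(-12.281419)+3/4·20.876051≈9.516329
n=6: y≈9.516329, sp=-3, e=sp−y≈-12.516329; I≈-10.008760, D=e−e_prev≈-21.797748; u=3/4·(-12.516329)+3/4·(-10.008760)+3/4·(-21.797748)≈-33.242127; next y=1/2·9.516329+3/4·(-33.242127)≈-20.173431
n=7: y≈-20.173431, sp=-3, e=sp−y≈17.173431; I≈7.164671, D=e−e_prev≈29.689760; u=3/4·17.173431+3/4·7.164671+3/4·29.689760≈40.520897; next y=1/2·(-20.173431)+3/4·40.520897≈20.303957
n=8: y≈20.303957, sp=-3, e=sp−y≈-23.303957; I≈-16.139286, D=e−e_prev≈-40.477388; u=3/4·(-23.303957)+3/4·(-16.139286)+3/4·(-40.477388)≈-59.940473; next y=1/2·20.303957+3/4·(-59.940473)≈-34.803376
n=9: y≈-34.803376, sp=-3, e=sp−y≈31.803376; I≈15.664091, D=e−e_prev≈55.107333; u=3/4·31.803376+3/4·15.664091+3/4·55.107333≈76.931100; next y=1/2·(-34.803376)+3/4·76.931100≈40.296637
n=10: y≈40.296637, sp=-3, e=sp−y≈-43.296637; I≈-27.632546, D=e−e_prev≈-75.100013; u=3/4·(-43.296637)+3/4·(-27.632546)+3/4·(-75.100013)≈-109.521898; next y=1/2·40.296637+3/4·(-109.521898)≈-61.993105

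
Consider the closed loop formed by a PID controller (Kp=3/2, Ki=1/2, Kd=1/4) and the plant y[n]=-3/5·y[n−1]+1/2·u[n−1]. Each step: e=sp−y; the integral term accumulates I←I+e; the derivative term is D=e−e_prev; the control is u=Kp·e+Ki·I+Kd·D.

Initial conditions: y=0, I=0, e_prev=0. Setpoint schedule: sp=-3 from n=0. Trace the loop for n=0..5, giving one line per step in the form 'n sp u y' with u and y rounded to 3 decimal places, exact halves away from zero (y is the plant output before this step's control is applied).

0 -3 -6.750 0.000
1 -3 0.094 -3.375
2 -3 -12.818 2.072
3 -3 7.887 -7.652
4 -3 -28.638 8.535
5 -3 32.584 -19.440

(exact arithmetic carried between steps; '≈' marks a value shown rounded to 6 d.p. or computed from one; I and e_prev carry over from the previous line; the table rounds u and y to 3 d.p., halves away from zero)
n=0: y=0, sp=-3, e=sp−y=-3; I=-3, D=e−e_prev=-3; u=3/2·(-3)+1/2·(-3)+1/4·(-3)=-6.75; next y=-3/5·0+1/2·(-6.75)=-3.375
n=1: y=-3.375, sp=-3, e=sp−y=0.375; I=-2.625, D=e−e_prev=3.375; u=3/2·0.375+1/2·(-2.625)+1/4·3.375=0.09375; next y=-3/5·(-3.375)+1/2·0.09375=2.071875
n=2: y=2.071875, sp=-3, e=sp−y=-5.071875; I=-7.696875, D=e−e_prev=-5.446875; u=3/2·(-5.071875)+1/2·(-7.696875)+1/4·(-5.446875)≈-12.817969; next y=-3/5·2.071875+1/2·(-12.817969)≈-7.652109
n=3: y≈-7.652109, sp=-3, e=sp−y≈4.652109; I≈-3.044766, D=e−e_prev≈9.723984; u=3/2·4.652109+1/2·(-3.044766)+1/4·9.723984≈7.886777; next y=-3/5·(-7.652109)+1/2·7.886777≈8.534654
n=4: y≈8.534654, sp=-3, e=sp−y≈-11.534654; I≈-14.579420, D=e−e_prev≈-16.186764; u=3/2·(-11.534654)+1/2·(-14.579420)+1/4·(-16.186764)≈-28.638382; next y=-3/5·8.534654+1/2·(-28.638382)≈-19.439984
n=5: y≈-19.439984, sp=-3, e=sp−y≈16.439984; I≈1.860564, D=e−e_prev≈27.974638; u=3/2·16.439984+1/2·1.860564+1/4·27.974638≈32.583917; next y=-3/5·(-19.439984)+1/2·32.583917≈27.955949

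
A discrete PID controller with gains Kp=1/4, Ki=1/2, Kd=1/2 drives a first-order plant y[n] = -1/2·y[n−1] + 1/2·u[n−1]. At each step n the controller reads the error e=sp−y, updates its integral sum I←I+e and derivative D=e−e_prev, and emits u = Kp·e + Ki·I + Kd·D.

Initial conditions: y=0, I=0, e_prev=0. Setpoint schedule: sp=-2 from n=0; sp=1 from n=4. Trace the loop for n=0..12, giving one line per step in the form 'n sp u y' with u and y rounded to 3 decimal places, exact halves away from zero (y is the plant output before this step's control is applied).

0 -2 -2.500 0.000
1 -2 -0.938 -1.250
2 -2 -3.695 0.156
3 -2 -1.468 -1.926
4 1 -1.489 0.229
5 1 -0.166 -0.859
6 1 -1.288 0.346
7 1 1.096 -0.817
8 1 -0.794 0.957
9 1 2.405 -0.876
10 1 -0.718 1.640
11 1 3.743 -1.179
12 1 -1.127 2.461

(exact arithmetic carried between steps; '≈' marks a value shown rounded to 6 d.p. or computed from one; I and e_prev carry over from the previous line; the table rounds u and y to 3 d.p., halves away from zero)
n=0: y=0, sp=-2, e=sp−y=-2; I=-2, D=e−e_prev=-2; u=1/4·(-2)+1/2·(-2)+1/2·(-2)=-2.5; next y=-1/2·0+1/2·(-2.5)=-1.25
n=1: y=-1.25, sp=-2, e=sp−y=-0.75; I=-2.75, D=e−e_prev=1.25; u=1/4·(-0.75)+1/2·(-2.75)+1/2·1.25=-0.9375; next y=-1/2·(-1.25)+1/2·(-0.9375)=0.15625
n=2: y=0.15625, sp=-2, e=sp−y=-2.15625; I=-4.90625, D=e−e_prev=-1.40625; u=1/4·(-2.15625)+1/2·(-4.90625)+1/2·(-1.40625)≈-3.695313; next y=-1/2·0.15625+1/2·(-3.695313)≈-1.925781
n=3: y≈-1.925781, sp=-2, e=sp−y≈-0.074219; I≈-4.980469, D=e−e_prev≈2.082031; u=1/4·(-0.074219)+1/2·(-4.980469)+1/2·2.082031≈-1.467773; next y=-1/2·(-1.925781)+1/2·(-1.467773)≈0.229004
n=4: y≈0.229004, sp=1, e=sp−y≈0.770996; I≈-4.209473, D=e−e_prev≈0.845215; u=1/4·0.770996+1/2·(-4.209473)+1/2·0.845215≈-1.489380; next y=-1/2·0.229004+1/2·(-1.489380)≈-0.859192
n=5: y≈-0.859192, sp=1, e=sp−y≈1.859192; I≈-2.350281, D=e−e_prev≈1.088196; u=1/4·1.859192+1/2·(-2.350281)+1/2·1.088196≈-0.166245; next y=-1/2·(-0.859192)+1/2·(-0.166245)≈0.346474
n=6: y≈0.346474, sp=1, e=sp−y≈0.653526; I≈-1.696754, D=e−e_prev≈-1.205666; u=1/4·0.653526+1/2·(-1.696754)+1/2·(-1.205666)≈-1.287828; next y=-1/2·0.346474+1/2·(-1.287828)≈-0.817151
n=7: y≈-0.817151, sp=1, e=sp−y≈1.817151; I≈0.120397, D=e−e_prev≈1.163625; u=1/4·1.817151+1/2·0.120397+1/2·1.163625≈1.096298; next y=-1/2·(-0.817151)+1/2·1.096298≈0.956725
n=8: y≈0.956725, sp=1, e=sp−y≈0.043275; I≈0.163672, D=e−e_prev≈-1.773876; u=1/4·0.043275+1/2·0.163672+1/2·(-1.773876)≈-0.794283; next y=-1/2·0.956725+1/2·(-0.794283)≈-0.875504
n=9: y≈-0.875504, sp=1, e=sp−y≈1.875504; I≈2.039176, D=e−e_prev≈1.832229; u=1/4·1.875504+1/2·2.039176+1/2·1.832229≈2.404578; next y=-1/2·(-0.875504)+1/2·2.404578≈1.640041
n=10: y≈1.640041, sp=1, e=sp−y≈-0.640041; I≈1.399135, D=e−e_prev≈-2.515545; u=1/4·(-0.640041)+1/2·1.399135+1/2·(-2.515545)≈-0.718215; next y=-1/2·1.640041+1/2·(-0.718215)≈-1.179128
n=11: y≈-1.179128, sp=1, e=sp−y≈2.179128; I≈3.578263, D=e−e_prev≈2.819169; u=1/4·2.179128+1/2·3.578263+1/2·2.819169≈3.743498; next y=-1/2·(-1.179128)+1/2·3.743498≈2.461313
n=12: y≈2.461313, sp=1, e=sp−y≈-1.461313; I≈2.116950, D=e−e_prev≈-3.640442; u=1/4·(-1.461313)+1/2·2.116950+1/2·(-3.640442)≈-1.127074; next y=-1/2·2.461313+1/2·(-1.127074)≈-1.794194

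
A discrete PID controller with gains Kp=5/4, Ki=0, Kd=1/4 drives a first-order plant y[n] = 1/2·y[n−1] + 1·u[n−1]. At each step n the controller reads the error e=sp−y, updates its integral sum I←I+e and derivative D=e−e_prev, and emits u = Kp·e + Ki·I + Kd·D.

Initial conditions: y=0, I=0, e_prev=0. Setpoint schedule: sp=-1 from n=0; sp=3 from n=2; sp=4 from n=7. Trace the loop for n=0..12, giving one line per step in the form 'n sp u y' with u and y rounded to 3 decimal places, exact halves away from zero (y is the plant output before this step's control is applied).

(exact arithmetic carried between steps; '≈' marks a value shown rounded to 6 d.p. or computed from one; I and e_prev carry over from the previous line; the table rounds u and y to 3 d.p., halves away from zero)
n=0: y=0, sp=-1, e=sp−y=-1; I=-1, D=e−e_prev=-1; u=5/4·(-1)+0·(-1)+1/4·(-1)=-1.5; next y=1/2·0+1·(-1.5)=-1.5
n=1: y=-1.5, sp=-1, e=sp−y=0.5; I=-0.5, D=e−e_prev=1.5; u=5/4·0.5+0·(-0.5)+1/4·1.5=1; next y=1/2·(-1.5)+1·1=0.25
n=2: y=0.25, sp=3, e=sp−y=2.75; I=2.25, D=e−e_prev=2.25; u=5/4·2.75+0·2.25+1/4·2.25=4; next y=1/2·0.25+1·4=4.125
n=3: y=4.125, sp=3, e=sp−y=-1.125; I=1.125, D=e−e_prev=-3.875; u=5/4·(-1.125)+0·1.125+1/4·(-3.875)=-2.375; next y=1/2·4.125+1·(-2.375)=-0.3125
n=4: y=-0.3125, sp=3, e=sp−y=3.3125; I=4.4375, D=e−e_prev=4.4375; u=5/4·3.3125+0·4.4375+1/4·4.4375=5.25; next y=1/2·(-0.3125)+1·5.25=5.09375
n=5: y=5.09375, sp=3, e=sp−y=-2.09375; I=2.34375, D=e−e_prev=-5.40625; u=5/4·(-2.09375)+0·2.34375+1/4·(-5.40625)=-3.96875; next y=1/2·5.09375+1·(-3.96875)=-1.421875
n=6: y=-1.421875, sp=3, e=sp−y=4.421875; I=6.765625, D=e−e_prev=6.515625; u=5/4·4.421875+0·6.765625+1/4·6.515625=7.15625; next y=1/2·(-1.421875)+1·7.15625≈6.445313
n=7: y≈6.445313, sp=4, e=sp−y≈-2.445313; I≈4.320313, D=e−e_prev≈-6.867188; u=5/4·(-2.445313)+0·4.320313+1/4·(-6.867188)≈-4.773438; next y=1/2·6.445313+1·(-4.773438)≈-1.550781
n=8: y≈-1.550781, sp=4, e=sp−y≈5.550781; I≈9.871094, D=e−e_prev≈7.996094; u=5/4·5.550781+0·9.871094+1/4·7.996094≈8.9375; next y=1/2·(-1.550781)+1·8.9375≈8.162109
n=9: y≈8.162109, sp=4, e=sp−y≈-4.162109; I≈5.708984, D=e−e_prev≈-9.712891; u=5/4·(-4.162109)+0·5.708984+1/4·(-9.712891)≈-7.630859; next y=1/2·8.162109+1·(-7.630859)≈-3.549805
n=10: y≈-3.549805, sp=4, e=sp−y≈7.549805; I≈13.258789, D=e−e_prev≈11.711914; u=5/4·7.549805+0·13.258789+1/4·11.711914≈12.365234; next y=1/2·(-3.549805)+1·12.365234≈10.590332
n=11: y≈10.590332, sp=4, e=sp−y≈-6.590332; I≈6.668457, D=e−e_prev≈-14.140137; u=5/4·(-6.590332)+0·6.668457+1/4·(-14.140137)≈-11.772949; next y=1/2·10.590332+1·(-11.772949)≈-6.477783
n=12: y≈-6.477783, sp=4, e=sp−y≈10.477783; I≈17.146240, D=e−e_prev≈17.068115; u=5/4·10.477783+0·17.146240+1/4·17.068115≈17.364258; next y=1/2·(-6.477783)+1·17.364258≈14.125366

0 -1 -1.500 0.000
1 -1 1.000 -1.500
2 3 4.000 0.250
3 3 -2.375 4.125
4 3 5.250 -0.313
5 3 -3.969 5.094
6 3 7.156 -1.422
7 4 -4.773 6.445
8 4 8.938 -1.551
9 4 -7.631 8.162
10 4 12.365 -3.550
11 4 -11.773 10.590
12 4 17.364 -6.478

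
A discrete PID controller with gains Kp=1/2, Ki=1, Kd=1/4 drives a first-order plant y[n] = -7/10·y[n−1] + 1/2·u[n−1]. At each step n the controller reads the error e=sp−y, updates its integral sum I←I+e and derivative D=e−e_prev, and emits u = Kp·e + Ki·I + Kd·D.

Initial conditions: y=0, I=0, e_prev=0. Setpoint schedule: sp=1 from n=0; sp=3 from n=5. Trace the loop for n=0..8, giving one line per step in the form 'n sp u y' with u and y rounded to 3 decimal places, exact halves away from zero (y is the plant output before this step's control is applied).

(exact arithmetic carried between steps; '≈' marks a value shown rounded to 6 d.p. or computed from one; I and e_prev carry over from the previous line; the table rounds u and y to 3 d.p., halves away from zero)
n=0: y=0, sp=1, e=sp−y=1; I=1, D=e−e_prev=1; u=1/2·1+1·1+1/4·1=1.75; next y=-7/10·0+1/2·1.75=0.875
n=1: y=0.875, sp=1, e=sp−y=0.125; I=1.125, D=e−e_prev=-0.875; u=1/2·0.125+1·1.125+1/4·(-0.875)=0.96875; next y=-7/10·0.875+1/2·0.96875=-0.128125
n=2: y=-0.128125, sp=1, e=sp−y=1.128125; I=2.253125, D=e−e_prev=1.003125; u=1/2·1.128125+1·2.253125+1/4·1.003125≈3.067969; next y=-7/10·(-0.128125)+1/2·3.067969≈1.623672
n=3: y≈1.623672, sp=1, e=sp−y≈-0.623672; I≈1.629453, D=e−e_prev≈-1.751797; u=1/2·(-0.623672)+1·1.629453+1/4·(-1.751797)≈0.879668; next y=-7/10·1.623672+1/2·0.879668≈-0.696736
n=4: y≈-0.696736, sp=1, e=sp−y≈1.696736; I≈3.326189, D=e−e_prev≈2.320408; u=1/2·1.696736+1·3.326189+1/4·2.320408≈4.754660; next y=-7/10·(-0.696736)+1/2·4.754660≈2.865045
n=5: y≈2.865045, sp=3, e=sp−y≈0.134955; I≈3.461144, D=e−e_prev≈-1.561782; u=1/2·0.134955+1·3.461144+1/4·(-1.561782)≈3.138176; next y=-7/10·2.865045+1/2·3.138176≈-0.436444
n=6: y≈-0.436444, sp=3, e=sp−y≈3.436444; I≈6.897588, D=e−e_prev≈3.301489; u=1/2·3.436444+1·6.897588+1/4·3.301489≈9.441182; next y=-7/10·(-0.436444)+1/2·9.441182≈5.026101
n=7: y≈5.026101, sp=3, e=sp−y≈-2.026101; I≈4.871486, D=e−e_prev≈-5.462545; u=1/2·(-2.026101)+1·4.871486+1/4·(-5.462545)≈2.492799; next y=-7/10·5.026101+1/2·2.492799≈-2.271871
n=8: y≈-2.271871, sp=3, e=sp−y≈5.271871; I≈10.143358, D=e−e_prev≈7.297973; u=1/2·5.271871+1·10.143358+1/4·7.297973≈14.603787; next y=-7/10·(-2.271871)+1/2·14.603787≈8.892203

0 1 1.750 0.000
1 1 0.969 0.875
2 1 3.068 -0.128
3 1 0.880 1.624
4 1 4.755 -0.697
5 3 3.138 2.865
6 3 9.441 -0.436
7 3 2.493 5.026
8 3 14.604 -2.272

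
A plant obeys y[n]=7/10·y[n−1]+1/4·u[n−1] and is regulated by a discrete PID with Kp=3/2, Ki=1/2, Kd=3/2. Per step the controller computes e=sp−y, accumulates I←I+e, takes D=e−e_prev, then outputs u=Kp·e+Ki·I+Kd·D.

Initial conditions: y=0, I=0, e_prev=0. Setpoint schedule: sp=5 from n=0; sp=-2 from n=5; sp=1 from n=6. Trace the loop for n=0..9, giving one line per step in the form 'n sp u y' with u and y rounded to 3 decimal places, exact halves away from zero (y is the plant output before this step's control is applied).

0 5 17.500 0.000
1 5 -2.813 4.375
2 5 11.117 2.359
3 5 2.164 4.431
4 5 8.315 3.643
5 -2 -20.140 4.628
6 1 21.507 -1.795
7 1 -11.934 4.120
8 1 10.147 -0.099
9 1 -4.616 2.467

(exact arithmetic carried between steps; '≈' marks a value shown rounded to 6 d.p. or computed from one; I and e_prev carry over from the previous line; the table rounds u and y to 3 d.p., halves away from zero)
n=0: y=0, sp=5, e=sp−y=5; I=5, D=e−e_prev=5; u=3/2·5+1/2·5+3/2·5=17.5; next y=7/10·0+1/4·17.5=4.375
n=1: y=4.375, sp=5, e=sp−y=0.625; I=5.625, D=e−e_prev=-4.375; u=3/2·0.625+1/2·5.625+3/2·(-4.375)=-2.8125; next y=7/10·4.375+1/4·(-2.8125)=2.359375
n=2: y=2.359375, sp=5, e=sp−y=2.640625; I=8.265625, D=e−e_prev=2.015625; u=3/2·2.640625+1/2·8.265625+3/2·2.015625≈11.117188; next y=7/10·2.359375+1/4·11.117188≈4.430859
n=3: y≈4.430859, sp=5, e=sp−y≈0.569141; I≈8.834766, D=e−e_prev≈-2.071484; u=3/2·0.569141+1/2·8.834766+3/2·(-2.071484)≈2.163867; next y=7/10·4.430859+1/4·2.163867≈3.642568
n=4: y≈3.642568, sp=5, e=sp−y≈1.357432; I≈10.192197, D=e−e_prev≈0.788291; u=3/2·1.357432+1/2·10.192197+3/2·0.788291≈8.314683; next y=7/10·3.642568+1/4·8.314683≈4.628469
n=5: y≈4.628469, sp=-2, e=sp−y≈-6.628469; I≈3.563729, D=e−e_prev≈-7.985900; u=3/2·(-6.628469)+1/2·3.563729+3/2·(-7.985900)≈-20.139689; next y=7/10·4.628469+1/4·(-20.139689)≈-1.794994
n=6: y≈-1.794994, sp=1, e=sp−y≈2.794994; I≈6.358723, D=e−e_prev≈9.423463; u=3/2·2.794994+1/2·6.358723+3/2·9.423463≈21.507047; next y=7/10·(-1.794994)+1/4·21.507047≈4.120266
n=7: y≈4.120266, sp=1, e=sp−y≈-3.120266; I≈3.238457, D=e−e_prev≈-5.915260; u=3/2·(-3.120266)+1/2·3.238457+3/2·(-5.915260)≈-11.934060; next y=7/10·4.120266+1/4·(-11.934060)≈-0.099329
n=8: y≈-0.099329, sp=1, e=sp−y≈1.099329; I≈4.337786, D=e−e_prev≈4.219595; u=3/2·1.099329+1/2·4.337786+3/2·4.219595≈10.147279; next y=7/10·(-0.099329)+1/4·10.147279≈2.467289
n=9: y≈2.467289, sp=1, e=sp−y≈-1.467289; I≈2.870497, D=e−e_prev≈-2.566618; u=3/2·(-1.467289)+1/2·2.870497+3/2·(-2.566618)≈-4.615613; next y=7/10·2.467289+1/4·(-4.615613)≈0.573199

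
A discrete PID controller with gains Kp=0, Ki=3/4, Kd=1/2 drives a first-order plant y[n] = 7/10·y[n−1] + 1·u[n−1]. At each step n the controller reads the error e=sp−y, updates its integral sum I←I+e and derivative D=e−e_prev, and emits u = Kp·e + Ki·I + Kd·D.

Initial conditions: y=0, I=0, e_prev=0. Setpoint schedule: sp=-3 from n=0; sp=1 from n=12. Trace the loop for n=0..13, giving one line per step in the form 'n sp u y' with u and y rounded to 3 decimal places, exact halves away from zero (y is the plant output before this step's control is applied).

0 -3 -3.750 0.000
1 -3 0.188 -3.750
2 -3 -2.766 -2.438
3 -3 0.012 -4.472
4 -3 -1.593 -3.119
5 -3 -0.006 -3.776
6 -3 -1.161 -2.649
7 -3 -0.403 -3.016
8 -3 -1.202 -2.514
9 -3 -0.756 -2.961
10 -3 -1.174 -2.829
11 -3 -0.829 -3.155
12 1 3.977 -3.038
13 1 -1.047 1.851

(exact arithmetic carried between steps; '≈' marks a value shown rounded to 6 d.p. or computed from one; I and e_prev carry over from the previous line; the table rounds u and y to 3 d.p., halves away from zero)
n=0: y=0, sp=-3, e=sp−y=-3; I=-3, D=e−e_prev=-3; u=0·(-3)+3/4·(-3)+1/2·(-3)=-3.75; next y=7/10·0+1·(-3.75)=-3.75
n=1: y=-3.75, sp=-3, e=sp−y=0.75; I=-2.25, D=e−e_prev=3.75; u=0·0.75+3/4·(-2.25)+1/2·3.75=0.1875; next y=7/10·(-3.75)+1·0.1875=-2.4375
n=2: y=-2.4375, sp=-3, e=sp−y=-0.5625; I=-2.8125, D=e−e_prev=-1.3125; u=0·(-0.5625)+3/4·(-2.8125)+1/2·(-1.3125)=-2.765625; next y=7/10·(-2.4375)+1·(-2.765625)=-4.471875
n=3: y=-4.471875, sp=-3, e=sp−y=1.471875; I=-1.340625, D=e−e_prev=2.034375; u=0·1.471875+3/4·(-1.340625)+1/2·2.034375≈0.011719; next y=7/10·(-4.471875)+1·0.011719≈-3.118594
n=4: y≈-3.118594, sp=-3, e=sp−y≈0.118594; I≈-1.222031, D=e−e_prev≈-1.353281; u=0·0.118594+3/4·(-1.222031)+1/2·(-1.353281)≈-1.593164; next y=7/10·(-3.118594)+1·(-1.593164)≈-3.776180
n=5: y≈-3.776180, sp=-3, e=sp−y≈0.776180; I≈-0.445852, D=e−e_prev≈0.657586; u=0·0.776180+3/4·(-0.445852)+1/2·0.657586≈-0.005596; next y=7/10·(-3.776180)+1·(-0.005596)≈-2.648921
n=6: y≈-2.648921, sp=-3, e=sp−y≈-0.351079; I≈-0.796930, D=e−e_prev≈-1.127258; u=0·(-0.351079)+3/4·(-0.796930)+1/2·(-1.127258)≈-1.161327; next y=7/10·(-2.648921)+1·(-1.161327)≈-3.015572
n=7: y≈-3.015572, sp=-3, e=sp−y≈0.015572; I≈-0.781358, D=e−e_prev≈0.366650; u=0·0.015572+3/4·(-0.781358)+1/2·0.366650≈-0.402694; next y=7/10·(-3.015572)+1·(-0.402694)≈-2.513594
n=8: y≈-2.513594, sp=-3, e=sp−y≈-0.486406; I≈-1.267765, D=e−e_prev≈-0.501978; u=0·(-0.486406)+3/4·(-1.267765)+1/2·(-0.501978)≈-1.201812; next y=7/10·(-2.513594)+1·(-1.201812)≈-2.961328
n=9: y≈-2.961328, sp=-3, e=sp−y≈-0.038672; I≈-1.306437, D=e−e_prev≈0.447734; u=0·(-0.038672)+3/4·(-1.306437)+1/2·0.447734≈-0.755960; next y=7/10·(-2.961328)+1·(-0.755960)≈-2.828890
n=10: y≈-2.828890, sp=-3, e=sp−y≈-0.171110; I≈-1.477547, D=e−e_prev≈-0.132438; u=0·(-0.171110)+3/4·(-1.477547)+1/2·(-0.132438)≈-1.174379; next y=7/10·(-2.828890)+1·(-1.174379)≈-3.154602
n=11: y≈-3.154602, sp=-3, e=sp−y≈0.154602; I≈-1.322945, D=e−e_prev≈0.325712; u=0·0.154602+3/4·(-1.322945)+1/2·0.325712≈-0.829352; next y=7/10·(-3.154602)+1·(-0.829352)≈-3.037574
n=12: y≈-3.037574, sp=1, e=sp−y≈4.037574; I≈2.714629, D=e−e_prev≈3.882972; u=0·4.037574+3/4·2.714629+1/2·3.882972≈3.977458; next y=7/10·(-3.037574)+1·3.977458≈1.851156
n=13: y≈1.851156, sp=1, e=sp−y≈-0.851156; I≈1.863473, D=e−e_prev≈-4.888730; u=0·(-0.851156)+3/4·1.863473+1/2·(-4.888730)≈-1.046760; next y=7/10·1.851156+1·(-1.046760)≈0.249049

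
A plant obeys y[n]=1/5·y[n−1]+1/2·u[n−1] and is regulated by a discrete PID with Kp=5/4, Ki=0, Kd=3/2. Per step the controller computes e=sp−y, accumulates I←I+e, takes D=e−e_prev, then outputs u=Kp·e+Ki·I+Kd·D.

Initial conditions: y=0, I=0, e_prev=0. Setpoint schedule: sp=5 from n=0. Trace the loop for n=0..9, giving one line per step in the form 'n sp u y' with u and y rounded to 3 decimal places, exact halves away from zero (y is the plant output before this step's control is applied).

0 5 13.750 0.000
1 5 -12.656 6.875
2 5 30.184 -4.953
3 5 -39.958 14.101
4 5 74.588 -17.159
5 5 -112.610 33.862
6 5 193.257 -49.532
7 5 -306.535 86.722
8 5 510.121 -135.923
9 5 -824.294 227.876

(exact arithmetic carried between steps; '≈' marks a value shown rounded to 6 d.p. or computed from one; I and e_prev carry over from the previous line; the table rounds u and y to 3 d.p., halves away from zero)
n=0: y=0, sp=5, e=sp−y=5; I=5, D=e−e_prev=5; u=5/4·5+0·5+3/2·5=13.75; next y=1/5·0+1/2·13.75=6.875
n=1: y=6.875, sp=5, e=sp−y=-1.875; I=3.125, D=e−e_prev=-6.875; u=5/4·(-1.875)+0·3.125+3/2·(-6.875)=-12.65625; next y=1/5·6.875+1/2·(-12.65625)=-4.953125
n=2: y=-4.953125, sp=5, e=sp−y=9.953125; I=13.078125, D=e−e_prev=11.828125; u=5/4·9.953125+0·13.078125+3/2·11.828125≈30.183594; next y=1/5·(-4.953125)+1/2·30.183594≈14.101172
n=3: y≈14.101172, sp=5, e=sp−y≈-9.101172; I≈3.976953, D=e−e_prev≈-19.054297; u=5/4·(-9.101172)+0·3.976953+3/2·(-19.054297)≈-39.957910; next y=1/5·14.101172+1/2·(-39.957910)≈-17.158721
n=4: y≈-17.158721, sp=5, e=sp−y≈22.158721; I≈26.135674, D=e−e_prev≈31.259893; u=5/4·22.158721+0·26.135674+3/2·31.259893≈74.588240; next y=1/5·(-17.158721)+1/2·74.588240≈33.862376
n=5: y≈33.862376, sp=5, e=sp−y≈-28.862376; I≈-2.726702, D=e−e_prev≈-51.021096; u=5/4·(-28.862376)+0·(-2.726702)+3/2·(-51.021096)≈-112.609614; next y=1/5·33.862376+1/2·(-112.609614)≈-49.532332
n=6: y≈-49.532332, sp=5, e=sp−y≈54.532332; I≈51.805630, D=e−e_prev≈83.394708; u=5/4·54.532332+0·51.805630+3/2·83.394708≈193.257477; next y=1/5·(-49.532332)+1/2·193.257477≈86.722272
n=7: y≈86.722272, sp=5, e=sp−y≈-81.722272; I≈-29.916642, D=e−e_prev≈-136.254604; u=5/4·(-81.722272)+0·(-29.916642)+3/2·(-136.254604)≈-306.534746; next y=1/5·86.722272+1/2·(-306.534746)≈-135.922919
n=8: y≈-135.922919, sp=5, e=sp−y≈140.922919; I≈111.006277, D=e−e_prev≈222.645190; u=5/4·140.922919+0·111.006277+3/2·222.645190≈510.121434; next y=1/5·(-135.922919)+1/2·510.121434≈227.876133
n=9: y≈227.876133, sp=5, e=sp−y≈-222.876133; I≈-111.869856, D=e−e_prev≈-363.799052; u=5/4·(-222.876133)+0·(-111.869856)+3/2·(-363.799052)≈-824.293744; next y=1/5·227.876133+1/2·(-824.293744)≈-366.571645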